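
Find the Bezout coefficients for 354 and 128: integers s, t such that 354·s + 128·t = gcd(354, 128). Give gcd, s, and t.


Euclidean algorithm on (354, 128) — divide until remainder is 0:
  354 = 2 · 128 + 98
  128 = 1 · 98 + 30
  98 = 3 · 30 + 8
  30 = 3 · 8 + 6
  8 = 1 · 6 + 2
  6 = 3 · 2 + 0
gcd(354, 128) = 2.
Track Bezout coefficients alongside the remainders: start with r₀ = 354 = a·1 + b·0 (s = 1, t = 0) and r₁ = 128 = a·0 + b·1 (s = 0, t = 1); each new remainder r_{k+1} = r_{k-1} − q_k·r_k inherits s_{k+1} = s_{k-1} − q_k·s_k, t_{k+1} = t_{k-1} − q_k·t_k, so r_k = a·s_k + b·t_k at every step:
  q = 2: r = 98, s = 1 − 2·0 = 1, t = 0 − 2·1 = -2  (check: 354·1 + 128·(-2) = 98)
  q = 1: r = 30, s = 0 − 1·1 = -1, t = 1 − 1·(-2) = 3  (check: 354·(-1) + 128·3 = 30)
  q = 3: r = 8, s = 1 − 3·(-1) = 4, t = -2 − 3·3 = -11  (check: 354·4 + 128·(-11) = 8)
  q = 3: r = 6, s = -1 − 3·4 = -13, t = 3 − 3·(-11) = 36  (check: 354·(-13) + 128·36 = 6)
  q = 1: r = 2, s = 4 − 1·(-13) = 17, t = -11 − 1·36 = -47  (check: 354·17 + 128·(-47) = 2)
The row with r = 2 (the gcd) gives the Bezout coefficients s = 17, t = -47.
Result: 354 · (17) + 128 · (-47) = 2.

gcd(354, 128) = 2; s = 17, t = -47 (check: 354·17 + 128·(-47) = 2).


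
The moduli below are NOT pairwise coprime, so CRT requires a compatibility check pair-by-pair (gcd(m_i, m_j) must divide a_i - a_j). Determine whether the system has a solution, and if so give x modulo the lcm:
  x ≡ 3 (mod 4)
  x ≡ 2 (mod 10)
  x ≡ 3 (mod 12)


Moduli 4, 10, 12 are not pairwise coprime, so CRT works modulo lcm(m_i) when all pairwise compatibility conditions hold.
Pairwise compatibility: gcd(m_i, m_j) must divide a_i - a_j for every pair.
Merge one congruence at a time:
  Start: x ≡ 3 (mod 4).
  Combine with x ≡ 2 (mod 10): gcd(4, 10) = 2, and 2 - 3 = -1 is NOT divisible by 2.
    ⇒ system is inconsistent (no integer solution).

No solution (the system is inconsistent).


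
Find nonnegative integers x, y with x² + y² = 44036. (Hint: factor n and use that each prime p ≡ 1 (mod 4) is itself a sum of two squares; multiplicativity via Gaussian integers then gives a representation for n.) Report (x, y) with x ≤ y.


Step 1: Factor n = 44036 = 2^2 · 101 · 109.
Step 2: Check the mod-4 condition on each prime factor: 2 = 2 (special); 101 ≡ 1 (mod 4), exponent 1; 109 ≡ 1 (mod 4), exponent 1.
All primes ≡ 3 (mod 4) appear to even exponent (or don't appear), so by the two-squares theorem n IS expressible as a sum of two squares.
Step 3: Build a representation. Group n = k² · m with k = 2 and m = 101 · 109 = 11009 (a product of primes ≡ 1 (mod 4)); a representation of m scales to one of n via (k·x)² + (k·y)² = k²(x² + y²). Each prime p ≡ 1 (mod 4) is itself a sum of two squares; find a² by testing p − a² for a perfect square:
  101: 101 − 1² = 100 = 10² ⇒ 101 = 1² + 10².
  109: 109 − 1² = 108, 109 − 2² = 105, 109 − 3² = 100 = 10² ⇒ 109 = 3² + 10².
  Combine using the Brahmagupta–Fibonacci identity (a² + b²)(c² + d²) = (ac − bd)² + (ad + bc)² = (ac + bd)² + (ad − bc)²:
  101 · 109 = 11009: from (1² + 10²)(3² + 10²), take (1·3 − 10·10, 1·10 + 10·3) = (3 − 100, 10 + 30) = (-97, 40); dropping signs (only squares matter) gives (97, 40); check 97² + 40² = 9409 + 1600 = 11009 ✓.
  Scale by k = 2: (2·97, 2·40) = (194, 80).
Step 4: Order so x ≤ y and verify: 80² + 194² = 6400 + 37636 = 44036 = n. ✓

n = 44036 = 80² + 194² (one valid representation with x ≤ y).


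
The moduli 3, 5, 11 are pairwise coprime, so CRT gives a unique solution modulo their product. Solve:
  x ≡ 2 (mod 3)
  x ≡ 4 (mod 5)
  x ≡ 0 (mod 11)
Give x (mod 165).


Moduli 3, 5, 11 are pairwise coprime; by CRT there is a unique solution modulo M = 3 · 5 · 11 = 165.
Solve pairwise, accumulating the modulus:
  Start with x ≡ 2 (mod 3).
  Combine with x ≡ 4 (mod 5): since gcd(3, 5) = 1, we get a unique residue mod 15.
    Write x = 2 + 3·t and substitute into x ≡ 4 (mod 5): 3·t ≡ 4 − 2 = 2 (mod 5).
    The inverse of 3 mod 5 is 2 (since 3·2 = 6 = 1·5 + 1), so t ≡ 2·2 = 4 ≡ 4 (mod 5).
    Then x = 2 + 3·4 = 14, valid modulo lcm(3, 5) = 15: x ≡ 14 (mod 15).
  Combine with x ≡ 0 (mod 11): since gcd(15, 11) = 1, we get a unique residue mod 165.
    Write x = 14 + 15·t and substitute into x ≡ 0 (mod 11): 15·t ≡ 0 − 14 = -14 (mod 11).
    Reduce coefficients mod 11: 4·t ≡ 8 (mod 11).
    The inverse of 4 mod 11 is 3 (since 4·3 = 12 = 1·11 + 1), so t ≡ 3·8 = 24 ≡ 2 (mod 11).
    Then x = 14 + 15·2 = 44, valid modulo lcm(15, 11) = 165: x ≡ 44 (mod 165).
Verify: 44 mod 3 = 2 ✓, 44 mod 5 = 4 ✓, 44 mod 11 = 0 ✓.

x ≡ 44 (mod 165).


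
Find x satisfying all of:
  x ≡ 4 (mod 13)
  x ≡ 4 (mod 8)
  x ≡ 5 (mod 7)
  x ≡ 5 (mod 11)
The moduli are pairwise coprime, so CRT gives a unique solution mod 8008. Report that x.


Product of moduli M = 13 · 8 · 7 · 11 = 8008.
Merge one congruence at a time:
  Start: x ≡ 4 (mod 13).
  Combine with x ≡ 4 (mod 8); new modulus lcm = 104.
    Write x = 4 + 13·t and substitute into x ≡ 4 (mod 8): 13·t ≡ 4 − 4 = 0 (mod 8).
    Reduce coefficients mod 8: 5·t ≡ 0 (mod 8).
    The inverse of 5 mod 8 is 5 (since 5·5 = 25 = 3·8 + 1), so t ≡ 5·0 = 0 ≡ 0 (mod 8).
    Then x = 4 + 13·0 = 4, valid modulo lcm(13, 8) = 104: x ≡ 4 (mod 104).
  Combine with x ≡ 5 (mod 7); new modulus lcm = 728.
    Write x = 4 + 104·t and substitute into x ≡ 5 (mod 7): 104·t ≡ 5 − 4 = 1 (mod 7).
    Reduce coefficients mod 7: 6·t ≡ 1 (mod 7).
    The inverse of 6 mod 7 is 6 (since 6·6 = 36 = 5·7 + 1), so t ≡ 6·1 = 6 ≡ 6 (mod 7).
    Then x = 4 + 104·6 = 628, valid modulo lcm(104, 7) = 728: x ≡ 628 (mod 728).
  Combine with x ≡ 5 (mod 11); new modulus lcm = 8008.
    Write x = 628 + 728·t and substitute into x ≡ 5 (mod 11): 728·t ≡ 5 − 628 = -623 (mod 11).
    Reduce coefficients mod 11: 2·t ≡ 4 (mod 11).
    The inverse of 2 mod 11 is 6 (since 2·6 = 12 = 1·11 + 1), so t ≡ 6·4 = 24 ≡ 2 (mod 11).
    Then x = 628 + 728·2 = 2084, valid modulo lcm(728, 11) = 8008: x ≡ 2084 (mod 8008).
Verify against each original: 2084 mod 13 = 4, 2084 mod 8 = 4, 2084 mod 7 = 5, 2084 mod 11 = 5.

x ≡ 2084 (mod 8008).


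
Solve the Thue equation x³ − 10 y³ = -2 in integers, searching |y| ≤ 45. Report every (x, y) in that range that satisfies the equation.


The equation is x³ - 10y³ = -2. For fixed y, x³ = 10·y³ − 2, so a solution requires the RHS to be a perfect cube.
Strategy: iterate y from -45 to 45, compute RHS = 10·y³ − 2, and check whether it is a (positive or negative) perfect cube.
Check small values of y:
  y = 0: RHS = -2 is not a perfect cube.
  y = 1: RHS = 8 = (2)³ ⇒ x = 2 works.
  y = -1: RHS = -12 is not a perfect cube.
  y = 2: RHS = 78 is not a perfect cube.
  y = -2: RHS = -82 is not a perfect cube.
  y = 3: RHS = 268 is not a perfect cube.
  y = -3: RHS = -272 is not a perfect cube.
Continuing the search up to |y| = 45 finds no further solutions beyond those listed.
Collected solutions: (2, 1).

Solutions (with |y| ≤ 45): (2, 1).


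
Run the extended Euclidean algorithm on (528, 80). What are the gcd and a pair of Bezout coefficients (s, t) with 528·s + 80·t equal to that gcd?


Euclidean algorithm on (528, 80) — divide until remainder is 0:
  528 = 6 · 80 + 48
  80 = 1 · 48 + 32
  48 = 1 · 32 + 16
  32 = 2 · 16 + 0
gcd(528, 80) = 16.
Track Bezout coefficients alongside the remainders: start with r₀ = 528 = a·1 + b·0 (s = 1, t = 0) and r₁ = 80 = a·0 + b·1 (s = 0, t = 1); each new remainder r_{k+1} = r_{k-1} − q_k·r_k inherits s_{k+1} = s_{k-1} − q_k·s_k, t_{k+1} = t_{k-1} − q_k·t_k, so r_k = a·s_k + b·t_k at every step:
  q = 6: r = 48, s = 1 − 6·0 = 1, t = 0 − 6·1 = -6  (check: 528·1 + 80·(-6) = 48)
  q = 1: r = 32, s = 0 − 1·1 = -1, t = 1 − 1·(-6) = 7  (check: 528·(-1) + 80·7 = 32)
  q = 1: r = 16, s = 1 − 1·(-1) = 2, t = -6 − 1·7 = -13  (check: 528·2 + 80·(-13) = 16)
The row with r = 16 (the gcd) gives the Bezout coefficients s = 2, t = -13.
Result: 528 · (2) + 80 · (-13) = 16.

gcd(528, 80) = 16; s = 2, t = -13 (check: 528·2 + 80·(-13) = 16).


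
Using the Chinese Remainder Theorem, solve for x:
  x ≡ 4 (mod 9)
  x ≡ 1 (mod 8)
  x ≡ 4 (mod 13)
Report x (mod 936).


Moduli 9, 8, 13 are pairwise coprime; by CRT there is a unique solution modulo M = 9 · 8 · 13 = 936.
Solve pairwise, accumulating the modulus:
  Start with x ≡ 4 (mod 9).
  Combine with x ≡ 1 (mod 8): since gcd(9, 8) = 1, we get a unique residue mod 72.
    Write x = 4 + 9·t and substitute into x ≡ 1 (mod 8): 9·t ≡ 1 − 4 = -3 (mod 8).
    Reduce coefficients mod 8: 1·t ≡ 5 (mod 8).
    So t ≡ 5 (mod 8).
    Then x = 4 + 9·5 = 49, valid modulo lcm(9, 8) = 72: x ≡ 49 (mod 72).
  Combine with x ≡ 4 (mod 13): since gcd(72, 13) = 1, we get a unique residue mod 936.
    Write x = 49 + 72·t and substitute into x ≡ 4 (mod 13): 72·t ≡ 4 − 49 = -45 (mod 13).
    Reduce coefficients mod 13: 7·t ≡ 7 (mod 13).
    The inverse of 7 mod 13 is 2 (since 7·2 = 14 = 1·13 + 1), so t ≡ 2·7 = 14 ≡ 1 (mod 13).
    Then x = 49 + 72·1 = 121, valid modulo lcm(72, 13) = 936: x ≡ 121 (mod 936).
Verify: 121 mod 9 = 4 ✓, 121 mod 8 = 1 ✓, 121 mod 13 = 4 ✓.

x ≡ 121 (mod 936).


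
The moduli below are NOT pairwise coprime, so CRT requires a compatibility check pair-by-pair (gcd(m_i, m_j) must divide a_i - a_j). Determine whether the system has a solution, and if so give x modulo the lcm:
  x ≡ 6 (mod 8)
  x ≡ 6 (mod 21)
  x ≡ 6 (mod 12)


Moduli 8, 21, 12 are not pairwise coprime, so CRT works modulo lcm(m_i) when all pairwise compatibility conditions hold.
Pairwise compatibility: gcd(m_i, m_j) must divide a_i - a_j for every pair.
Merge one congruence at a time:
  Start: x ≡ 6 (mod 8).
  Combine with x ≡ 6 (mod 21): gcd(8, 21) = 1; 6 - 6 = 0, which IS divisible by 1, so compatible.
    Write x = 6 + 8·t and substitute into x ≡ 6 (mod 21): 8·t ≡ 6 − 6 = 0 (mod 21).
    The inverse of 8 mod 21 is 8 (since 8·8 = 64 = 3·21 + 1), so t ≡ 8·0 = 0 ≡ 0 (mod 21).
    Then x = 6 + 8·0 = 6, valid modulo lcm(8, 21) = 168: x ≡ 6 (mod 168).
  Combine with x ≡ 6 (mod 12): gcd(168, 12) = 12; 6 - 6 = 0, which IS divisible by 12, so compatible.
    Write x = 6 + 168·t and substitute into x ≡ 6 (mod 12): 168·t ≡ 6 − 6 = 0 (mod 12).
    Divide the congruence (and modulus) by g = 12: 14·t ≡ 0 (mod 1).
    Modulo 1 every t works; take t = 0.
    Then x = 6 + 168·0 = 6, valid modulo lcm(168, 12) = 168: x ≡ 6 (mod 168).
Verify: 6 mod 8 = 6, 6 mod 21 = 6, 6 mod 12 = 6.

x ≡ 6 (mod 168).


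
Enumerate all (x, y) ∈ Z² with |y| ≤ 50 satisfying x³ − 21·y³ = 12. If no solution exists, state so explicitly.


The equation is x³ - 21y³ = 12. For fixed y, x³ = 21·y³ + 12, so a solution requires the RHS to be a perfect cube.
Strategy: iterate y from -50 to 50, compute RHS = 21·y³ + 12, and check whether it is a (positive or negative) perfect cube.
Check small values of y:
  y = 0: RHS = 12 is not a perfect cube.
  y = 1: RHS = 33 is not a perfect cube.
  y = -1: RHS = -9 is not a perfect cube.
  y = 2: RHS = 180 is not a perfect cube.
  y = -2: RHS = -156 is not a perfect cube.
  y = 3: RHS = 579 is not a perfect cube.
  y = -3: RHS = -555 is not a perfect cube.
Continuing the search up to |y| = 50 finds no solutions either.
No (x, y) in the scanned range satisfies the equation.

No integer solutions with |y| ≤ 50.


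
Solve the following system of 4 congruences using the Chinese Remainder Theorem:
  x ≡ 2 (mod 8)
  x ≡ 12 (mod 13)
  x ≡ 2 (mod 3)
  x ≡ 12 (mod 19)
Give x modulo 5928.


Product of moduli M = 8 · 13 · 3 · 19 = 5928.
Merge one congruence at a time:
  Start: x ≡ 2 (mod 8).
  Combine with x ≡ 12 (mod 13); new modulus lcm = 104.
    Write x = 2 + 8·t and substitute into x ≡ 12 (mod 13): 8·t ≡ 12 − 2 = 10 (mod 13).
    The inverse of 8 mod 13 is 5 (since 8·5 = 40 = 3·13 + 1), so t ≡ 5·10 = 50 ≡ 11 (mod 13).
    Then x = 2 + 8·11 = 90, valid modulo lcm(8, 13) = 104: x ≡ 90 (mod 104).
  Combine with x ≡ 2 (mod 3); new modulus lcm = 312.
    Write x = 90 + 104·t and substitute into x ≡ 2 (mod 3): 104·t ≡ 2 − 90 = -88 (mod 3).
    Reduce coefficients mod 3: 2·t ≡ 2 (mod 3).
    The inverse of 2 mod 3 is 2 (since 2·2 = 4 = 1·3 + 1), so t ≡ 2·2 = 4 ≡ 1 (mod 3).
    Then x = 90 + 104·1 = 194, valid modulo lcm(104, 3) = 312: x ≡ 194 (mod 312).
  Combine with x ≡ 12 (mod 19); new modulus lcm = 5928.
    Write x = 194 + 312·t and substitute into x ≡ 12 (mod 19): 312·t ≡ 12 − 194 = -182 (mod 19).
    Reduce coefficients mod 19: 8·t ≡ 8 (mod 19).
    The inverse of 8 mod 19 is 12 (since 8·12 = 96 = 5·19 + 1), so t ≡ 12·8 = 96 ≡ 1 (mod 19).
    Then x = 194 + 312·1 = 506, valid modulo lcm(312, 19) = 5928: x ≡ 506 (mod 5928).
Verify against each original: 506 mod 8 = 2, 506 mod 13 = 12, 506 mod 3 = 2, 506 mod 19 = 12.

x ≡ 506 (mod 5928).


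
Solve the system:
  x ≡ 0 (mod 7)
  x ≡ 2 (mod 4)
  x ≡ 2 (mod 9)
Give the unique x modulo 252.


Moduli 7, 4, 9 are pairwise coprime; by CRT there is a unique solution modulo M = 7 · 4 · 9 = 252.
Solve pairwise, accumulating the modulus:
  Start with x ≡ 0 (mod 7).
  Combine with x ≡ 2 (mod 4): since gcd(7, 4) = 1, we get a unique residue mod 28.
    Write x = 0 + 7·t and substitute into x ≡ 2 (mod 4): 7·t ≡ 2 − 0 = 2 (mod 4).
    Reduce coefficients mod 4: 3·t ≡ 2 (mod 4).
    The inverse of 3 mod 4 is 3 (since 3·3 = 9 = 2·4 + 1), so t ≡ 3·2 = 6 ≡ 2 (mod 4).
    Then x = 0 + 7·2 = 14, valid modulo lcm(7, 4) = 28: x ≡ 14 (mod 28).
  Combine with x ≡ 2 (mod 9): since gcd(28, 9) = 1, we get a unique residue mod 252.
    Write x = 14 + 28·t and substitute into x ≡ 2 (mod 9): 28·t ≡ 2 − 14 = -12 (mod 9).
    Reduce coefficients mod 9: 1·t ≡ 6 (mod 9).
    So t ≡ 6 (mod 9).
    Then x = 14 + 28·6 = 182, valid modulo lcm(28, 9) = 252: x ≡ 182 (mod 252).
Verify: 182 mod 7 = 0 ✓, 182 mod 4 = 2 ✓, 182 mod 9 = 2 ✓.

x ≡ 182 (mod 252).


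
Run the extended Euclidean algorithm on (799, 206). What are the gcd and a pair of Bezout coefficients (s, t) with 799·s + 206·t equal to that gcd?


Euclidean algorithm on (799, 206) — divide until remainder is 0:
  799 = 3 · 206 + 181
  206 = 1 · 181 + 25
  181 = 7 · 25 + 6
  25 = 4 · 6 + 1
  6 = 6 · 1 + 0
gcd(799, 206) = 1.
Track Bezout coefficients alongside the remainders: start with r₀ = 799 = a·1 + b·0 (s = 1, t = 0) and r₁ = 206 = a·0 + b·1 (s = 0, t = 1); each new remainder r_{k+1} = r_{k-1} − q_k·r_k inherits s_{k+1} = s_{k-1} − q_k·s_k, t_{k+1} = t_{k-1} − q_k·t_k, so r_k = a·s_k + b·t_k at every step:
  q = 3: r = 181, s = 1 − 3·0 = 1, t = 0 − 3·1 = -3  (check: 799·1 + 206·(-3) = 181)
  q = 1: r = 25, s = 0 − 1·1 = -1, t = 1 − 1·(-3) = 4  (check: 799·(-1) + 206·4 = 25)
  q = 7: r = 6, s = 1 − 7·(-1) = 8, t = -3 − 7·4 = -31  (check: 799·8 + 206·(-31) = 6)
  q = 4: r = 1, s = -1 − 4·8 = -33, t = 4 − 4·(-31) = 128  (check: 799·(-33) + 206·128 = 1)
The row with r = 1 (the gcd) gives the Bezout coefficients s = -33, t = 128.
Result: 799 · (-33) + 206 · (128) = 1.

gcd(799, 206) = 1; s = -33, t = 128 (check: 799·(-33) + 206·128 = 1).


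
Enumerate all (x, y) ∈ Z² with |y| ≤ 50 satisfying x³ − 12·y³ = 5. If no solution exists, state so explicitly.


The equation is x³ - 12y³ = 5. For fixed y, x³ = 12·y³ + 5, so a solution requires the RHS to be a perfect cube.
Strategy: iterate y from -50 to 50, compute RHS = 12·y³ + 5, and check whether it is a (positive or negative) perfect cube.
Check small values of y:
  y = 0: RHS = 5 is not a perfect cube.
  y = 1: RHS = 17 is not a perfect cube.
  y = -1: RHS = -7 is not a perfect cube.
  y = 2: RHS = 101 is not a perfect cube.
  y = -2: RHS = -91 is not a perfect cube.
  y = 3: RHS = 329 is not a perfect cube.
  y = -3: RHS = -319 is not a perfect cube.
Continuing the search up to |y| = 50 finds no solutions either.
No (x, y) in the scanned range satisfies the equation.

No integer solutions with |y| ≤ 50.


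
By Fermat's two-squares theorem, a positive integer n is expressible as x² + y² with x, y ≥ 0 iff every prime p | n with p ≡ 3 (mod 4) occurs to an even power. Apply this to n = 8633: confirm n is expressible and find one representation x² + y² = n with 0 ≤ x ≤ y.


Step 1: Factor n = 8633 = 89 · 97.
Step 2: Check the mod-4 condition on each prime factor: 89 ≡ 1 (mod 4), exponent 1; 97 ≡ 1 (mod 4), exponent 1.
All primes ≡ 3 (mod 4) appear to even exponent (or don't appear), so by the two-squares theorem n IS expressible as a sum of two squares.
Step 3: Build a representation. Here n = 89 · 97 is a product of primes ≡ 1 (mod 4). Each prime p ≡ 1 (mod 4) is itself a sum of two squares; find a² by testing p − a² for a perfect square:
  89: 89 − 1² = 88, 89 − 2² = 85, 89 − 3² = 80, 89 − 4² = 73, 89 − 5² = 64 = 8² ⇒ 89 = 5² + 8².
  97: 97 − 1² = 96, 97 − 2² = 93, 97 − 3² = 88, 97 − 4² = 81 = 9² ⇒ 97 = 4² + 9².
  Combine using the Brahmagupta–Fibonacci identity (a² + b²)(c² + d²) = (ac − bd)² + (ad + bc)² = (ac + bd)² + (ad − bc)²:
  89 · 97 = 8633: from (5² + 8²)(4² + 9²), take (5·4 − 8·9, 5·9 + 8·4) = (20 − 72, 45 + 32) = (-52, 77); dropping signs (only squares matter) gives (52, 77); check 52² + 77² = 2704 + 5929 = 8633 ✓.
Step 4: Order so x ≤ y and verify: 52² + 77² = 2704 + 5929 = 8633 = n. ✓

n = 8633 = 52² + 77² (one valid representation with x ≤ y).


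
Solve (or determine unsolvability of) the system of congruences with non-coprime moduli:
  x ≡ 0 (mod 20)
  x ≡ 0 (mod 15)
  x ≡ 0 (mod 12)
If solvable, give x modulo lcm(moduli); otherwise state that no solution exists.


Moduli 20, 15, 12 are not pairwise coprime, so CRT works modulo lcm(m_i) when all pairwise compatibility conditions hold.
Pairwise compatibility: gcd(m_i, m_j) must divide a_i - a_j for every pair.
Merge one congruence at a time:
  Start: x ≡ 0 (mod 20).
  Combine with x ≡ 0 (mod 15): gcd(20, 15) = 5; 0 - 0 = 0, which IS divisible by 5, so compatible.
    Write x = 0 + 20·t and substitute into x ≡ 0 (mod 15): 20·t ≡ 0 − 0 = 0 (mod 15).
    Divide the congruence (and modulus) by g = 5: 4·t ≡ 0 (mod 3).
    Reduce coefficients mod 3: 1·t ≡ 0 (mod 3).
    So t ≡ 0 (mod 3).
    Then x = 0 + 20·0 = 0, valid modulo lcm(20, 15) = 60: x ≡ 0 (mod 60).
  Combine with x ≡ 0 (mod 12): gcd(60, 12) = 12; 0 - 0 = 0, which IS divisible by 12, so compatible.
    Write x = 0 + 60·t and substitute into x ≡ 0 (mod 12): 60·t ≡ 0 − 0 = 0 (mod 12).
    Divide the congruence (and modulus) by g = 12: 5·t ≡ 0 (mod 1).
    Modulo 1 every t works; take t = 0.
    Then x = 0 + 60·0 = 0, valid modulo lcm(60, 12) = 60: x ≡ 0 (mod 60).
Verify: 0 mod 20 = 0, 0 mod 15 = 0, 0 mod 12 = 0.

x ≡ 0 (mod 60).


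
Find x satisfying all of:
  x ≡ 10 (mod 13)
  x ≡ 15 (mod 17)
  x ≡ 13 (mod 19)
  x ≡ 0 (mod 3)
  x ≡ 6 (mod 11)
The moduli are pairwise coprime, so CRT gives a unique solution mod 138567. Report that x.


Product of moduli M = 13 · 17 · 19 · 3 · 11 = 138567.
Merge one congruence at a time:
  Start: x ≡ 10 (mod 13).
  Combine with x ≡ 15 (mod 17); new modulus lcm = 221.
    Write x = 10 + 13·t and substitute into x ≡ 15 (mod 17): 13·t ≡ 15 − 10 = 5 (mod 17).
    The inverse of 13 mod 17 is 4 (since 13·4 = 52 = 3·17 + 1), so t ≡ 4·5 = 20 ≡ 3 (mod 17).
    Then x = 10 + 13·3 = 49, valid modulo lcm(13, 17) = 221: x ≡ 49 (mod 221).
  Combine with x ≡ 13 (mod 19); new modulus lcm = 4199.
    Write x = 49 + 221·t and substitute into x ≡ 13 (mod 19): 221·t ≡ 13 − 49 = -36 (mod 19).
    Reduce coefficients mod 19: 12·t ≡ 2 (mod 19).
    The inverse of 12 mod 19 is 8 (since 12·8 = 96 = 5·19 + 1), so t ≡ 8·2 = 16 ≡ 16 (mod 19).
    Then x = 49 + 221·16 = 3585, valid modulo lcm(221, 19) = 4199: x ≡ 3585 (mod 4199).
  Combine with x ≡ 0 (mod 3); new modulus lcm = 12597.
    Write x = 3585 + 4199·t and substitute into x ≡ 0 (mod 3): 4199·t ≡ 0 − 3585 = -3585 (mod 3).
    Reduce coefficients mod 3: 2·t ≡ 0 (mod 3).
    The inverse of 2 mod 3 is 2 (since 2·2 = 4 = 1·3 + 1), so t ≡ 2·0 = 0 ≡ 0 (mod 3).
    Then x = 3585 + 4199·0 = 3585, valid modulo lcm(4199, 3) = 12597: x ≡ 3585 (mod 12597).
  Combine with x ≡ 6 (mod 11); new modulus lcm = 138567.
    Write x = 3585 + 12597·t and substitute into x ≡ 6 (mod 11): 12597·t ≡ 6 − 3585 = -3579 (mod 11).
    Reduce coefficients mod 11: 2·t ≡ 7 (mod 11).
    The inverse of 2 mod 11 is 6 (since 2·6 = 12 = 1·11 + 1), so t ≡ 6·7 = 42 ≡ 9 (mod 11).
    Then x = 3585 + 12597·9 = 116958, valid modulo lcm(12597, 11) = 138567: x ≡ 116958 (mod 138567).
Verify against each original: 116958 mod 13 = 10, 116958 mod 17 = 15, 116958 mod 19 = 13, 116958 mod 3 = 0, 116958 mod 11 = 6.

x ≡ 116958 (mod 138567).


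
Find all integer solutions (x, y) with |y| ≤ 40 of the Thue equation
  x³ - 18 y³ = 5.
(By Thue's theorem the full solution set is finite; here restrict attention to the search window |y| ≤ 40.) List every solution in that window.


The equation is x³ - 18y³ = 5. For fixed y, x³ = 18·y³ + 5, so a solution requires the RHS to be a perfect cube.
Strategy: iterate y from -40 to 40, compute RHS = 18·y³ + 5, and check whether it is a (positive or negative) perfect cube.
Check small values of y:
  y = 0: RHS = 5 is not a perfect cube.
  y = 1: RHS = 23 is not a perfect cube.
  y = -1: RHS = -13 is not a perfect cube.
  y = 2: RHS = 149 is not a perfect cube.
  y = -2: RHS = -139 is not a perfect cube.
  y = 3: RHS = 491 is not a perfect cube.
  y = -3: RHS = -481 is not a perfect cube.
Continuing the search up to |y| = 40 finds no solutions either.
No (x, y) in the scanned range satisfies the equation.

No integer solutions with |y| ≤ 40.


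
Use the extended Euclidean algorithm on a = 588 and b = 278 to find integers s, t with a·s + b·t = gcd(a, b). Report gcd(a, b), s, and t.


Euclidean algorithm on (588, 278) — divide until remainder is 0:
  588 = 2 · 278 + 32
  278 = 8 · 32 + 22
  32 = 1 · 22 + 10
  22 = 2 · 10 + 2
  10 = 5 · 2 + 0
gcd(588, 278) = 2.
Track Bezout coefficients alongside the remainders: start with r₀ = 588 = a·1 + b·0 (s = 1, t = 0) and r₁ = 278 = a·0 + b·1 (s = 0, t = 1); each new remainder r_{k+1} = r_{k-1} − q_k·r_k inherits s_{k+1} = s_{k-1} − q_k·s_k, t_{k+1} = t_{k-1} − q_k·t_k, so r_k = a·s_k + b·t_k at every step:
  q = 2: r = 32, s = 1 − 2·0 = 1, t = 0 − 2·1 = -2  (check: 588·1 + 278·(-2) = 32)
  q = 8: r = 22, s = 0 − 8·1 = -8, t = 1 − 8·(-2) = 17  (check: 588·(-8) + 278·17 = 22)
  q = 1: r = 10, s = 1 − 1·(-8) = 9, t = -2 − 1·17 = -19  (check: 588·9 + 278·(-19) = 10)
  q = 2: r = 2, s = -8 − 2·9 = -26, t = 17 − 2·(-19) = 55  (check: 588·(-26) + 278·55 = 2)
The row with r = 2 (the gcd) gives the Bezout coefficients s = -26, t = 55.
Result: 588 · (-26) + 278 · (55) = 2.

gcd(588, 278) = 2; s = -26, t = 55 (check: 588·(-26) + 278·55 = 2).


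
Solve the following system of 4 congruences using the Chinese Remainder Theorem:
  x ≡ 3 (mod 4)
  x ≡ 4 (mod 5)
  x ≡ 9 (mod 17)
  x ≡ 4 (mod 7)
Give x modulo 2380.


Product of moduli M = 4 · 5 · 17 · 7 = 2380.
Merge one congruence at a time:
  Start: x ≡ 3 (mod 4).
  Combine with x ≡ 4 (mod 5); new modulus lcm = 20.
    Write x = 3 + 4·t and substitute into x ≡ 4 (mod 5): 4·t ≡ 4 − 3 = 1 (mod 5).
    The inverse of 4 mod 5 is 4 (since 4·4 = 16 = 3·5 + 1), so t ≡ 4·1 = 4 ≡ 4 (mod 5).
    Then x = 3 + 4·4 = 19, valid modulo lcm(4, 5) = 20: x ≡ 19 (mod 20).
  Combine with x ≡ 9 (mod 17); new modulus lcm = 340.
    Write x = 19 + 20·t and substitute into x ≡ 9 (mod 17): 20·t ≡ 9 − 19 = -10 (mod 17).
    Reduce coefficients mod 17: 3·t ≡ 7 (mod 17).
    The inverse of 3 mod 17 is 6 (since 3·6 = 18 = 1·17 + 1), so t ≡ 6·7 = 42 ≡ 8 (mod 17).
    Then x = 19 + 20·8 = 179, valid modulo lcm(20, 17) = 340: x ≡ 179 (mod 340).
  Combine with x ≡ 4 (mod 7); new modulus lcm = 2380.
    Write x = 179 + 340·t and substitute into x ≡ 4 (mod 7): 340·t ≡ 4 − 179 = -175 (mod 7).
    Reduce coefficients mod 7: 4·t ≡ 0 (mod 7).
    The inverse of 4 mod 7 is 2 (since 4·2 = 8 = 1·7 + 1), so t ≡ 2·0 = 0 ≡ 0 (mod 7).
    Then x = 179 + 340·0 = 179, valid modulo lcm(340, 7) = 2380: x ≡ 179 (mod 2380).
Verify against each original: 179 mod 4 = 3, 179 mod 5 = 4, 179 mod 17 = 9, 179 mod 7 = 4.

x ≡ 179 (mod 2380).


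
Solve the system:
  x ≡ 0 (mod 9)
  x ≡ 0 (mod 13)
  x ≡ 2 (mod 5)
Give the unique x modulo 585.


Moduli 9, 13, 5 are pairwise coprime; by CRT there is a unique solution modulo M = 9 · 13 · 5 = 585.
Solve pairwise, accumulating the modulus:
  Start with x ≡ 0 (mod 9).
  Combine with x ≡ 0 (mod 13): since gcd(9, 13) = 1, we get a unique residue mod 117.
    Write x = 0 + 9·t and substitute into x ≡ 0 (mod 13): 9·t ≡ 0 − 0 = 0 (mod 13).
    The inverse of 9 mod 13 is 3 (since 9·3 = 27 = 2·13 + 1), so t ≡ 3·0 = 0 ≡ 0 (mod 13).
    Then x = 0 + 9·0 = 0, valid modulo lcm(9, 13) = 117: x ≡ 0 (mod 117).
  Combine with x ≡ 2 (mod 5): since gcd(117, 5) = 1, we get a unique residue mod 585.
    Write x = 0 + 117·t and substitute into x ≡ 2 (mod 5): 117·t ≡ 2 − 0 = 2 (mod 5).
    Reduce coefficients mod 5: 2·t ≡ 2 (mod 5).
    The inverse of 2 mod 5 is 3 (since 2·3 = 6 = 1·5 + 1), so t ≡ 3·2 = 6 ≡ 1 (mod 5).
    Then x = 0 + 117·1 = 117, valid modulo lcm(117, 5) = 585: x ≡ 117 (mod 585).
Verify: 117 mod 9 = 0 ✓, 117 mod 13 = 0 ✓, 117 mod 5 = 2 ✓.

x ≡ 117 (mod 585).


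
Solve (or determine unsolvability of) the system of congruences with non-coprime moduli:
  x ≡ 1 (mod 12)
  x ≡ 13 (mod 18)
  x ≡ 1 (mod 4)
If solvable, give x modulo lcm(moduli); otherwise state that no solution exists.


Moduli 12, 18, 4 are not pairwise coprime, so CRT works modulo lcm(m_i) when all pairwise compatibility conditions hold.
Pairwise compatibility: gcd(m_i, m_j) must divide a_i - a_j for every pair.
Merge one congruence at a time:
  Start: x ≡ 1 (mod 12).
  Combine with x ≡ 13 (mod 18): gcd(12, 18) = 6; 13 - 1 = 12, which IS divisible by 6, so compatible.
    Write x = 1 + 12·t and substitute into x ≡ 13 (mod 18): 12·t ≡ 13 − 1 = 12 (mod 18).
    Divide the congruence (and modulus) by g = 6: 2·t ≡ 2 (mod 3).
    The inverse of 2 mod 3 is 2 (since 2·2 = 4 = 1·3 + 1), so t ≡ 2·2 = 4 ≡ 1 (mod 3).
    Then x = 1 + 12·1 = 13, valid modulo lcm(12, 18) = 36: x ≡ 13 (mod 36).
  Combine with x ≡ 1 (mod 4): gcd(36, 4) = 4; 1 - 13 = -12, which IS divisible by 4, so compatible.
    Write x = 13 + 36·t and substitute into x ≡ 1 (mod 4): 36·t ≡ 1 − 13 = -12 (mod 4).
    Divide the congruence (and modulus) by g = 4: 9·t ≡ -3 (mod 1).
    Modulo 1 every t works; take t = 0.
    Then x = 13 + 36·0 = 13, valid modulo lcm(36, 4) = 36: x ≡ 13 (mod 36).
Verify: 13 mod 12 = 1, 13 mod 18 = 13, 13 mod 4 = 1.

x ≡ 13 (mod 36).


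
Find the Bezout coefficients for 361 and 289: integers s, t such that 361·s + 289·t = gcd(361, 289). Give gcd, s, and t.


Euclidean algorithm on (361, 289) — divide until remainder is 0:
  361 = 1 · 289 + 72
  289 = 4 · 72 + 1
  72 = 72 · 1 + 0
gcd(361, 289) = 1.
Track Bezout coefficients alongside the remainders: start with r₀ = 361 = a·1 + b·0 (s = 1, t = 0) and r₁ = 289 = a·0 + b·1 (s = 0, t = 1); each new remainder r_{k+1} = r_{k-1} − q_k·r_k inherits s_{k+1} = s_{k-1} − q_k·s_k, t_{k+1} = t_{k-1} − q_k·t_k, so r_k = a·s_k + b·t_k at every step:
  q = 1: r = 72, s = 1 − 1·0 = 1, t = 0 − 1·1 = -1  (check: 361·1 + 289·(-1) = 72)
  q = 4: r = 1, s = 0 − 4·1 = -4, t = 1 − 4·(-1) = 5  (check: 361·(-4) + 289·5 = 1)
The row with r = 1 (the gcd) gives the Bezout coefficients s = -4, t = 5.
Result: 361 · (-4) + 289 · (5) = 1.

gcd(361, 289) = 1; s = -4, t = 5 (check: 361·(-4) + 289·5 = 1).


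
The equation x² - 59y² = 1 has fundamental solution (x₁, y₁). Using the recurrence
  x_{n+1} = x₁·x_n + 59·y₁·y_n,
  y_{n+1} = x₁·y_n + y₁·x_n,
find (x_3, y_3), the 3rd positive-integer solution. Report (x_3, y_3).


Step 1: Find the fundamental solution (x₁, y₁) of x² - 59y² = 1.
  Expand √59 as a continued fraction. a₀ = ⌊√59⌋ = 7; iterate m_{k+1} = d_k·a_k − m_k, d_{k+1} = (59 − m_{k+1}²)/d_k, a_{k+1} = ⌊(a₀ + m_{k+1})/d_{k+1}⌋ (starting m₀ = 0, d₀ = 1), with convergents p_k = a_k·p_{k-1} + p_{k-2}, q_k = a_k·q_{k-1} + q_{k-2} (p₋₁ = 1, q₋₁ = 0):
  k = 0: a₀ = 7; p₀/q₀ = 7/1; p₀² − 59·q₀² = 49 − 59 = -10.
  k = 1: m = 7, d = 10, a = ⌊(7 + 7)/10⌋ = 1; p/q = (1·7 + 1)/(1·1 + 0) = 8/1; p² − 59·q² = 64 − 59 = 5.
  k = 2: m = 3, d = 5, a = ⌊(7 + 3)/5⌋ = 2; p/q = (2·8 + 7)/(2·1 + 1) = 23/3; p² − 59·q² = 529 − 531 = -2.
  k = 3: m = 7, d = 2, a = ⌊(7 + 7)/2⌋ = 7; p/q = (7·23 + 8)/(7·3 + 1) = 169/22; p² − 59·q² = 28561 − 28556 = 5.
  k = 4: m = 7, d = 5, a = ⌊(7 + 7)/5⌋ = 2; p/q = (2·169 + 23)/(2·22 + 3) = 361/47; p² − 59·q² = 130321 − 130331 = -10.
  k = 5: m = 3, d = 10, a = ⌊(7 + 3)/10⌋ = 1; p/q = (1·361 + 169)/(1·47 + 22) = 530/69; p² − 59·q² = 280900 − 280899 = 1.
  The first convergent with p² − 59·q² = 1 gives the fundamental solution (x₁, y₁) = (530, 69).
Step 2: Apply the recurrence (x_{n+1}, y_{n+1}) = (x₁x_n + 59y₁y_n, x₁y_n + y₁x_n) repeatedly.
  From (x_1, y_1) = (530, 69): x_2 = 530·530 + 59·69·69 = 561799; y_2 = 530·69 + 69·530 = 73140.
  From (x_2, y_2) = (561799, 73140): x_3 = 530·561799 + 59·69·73140 = 595506410; y_3 = 530·73140 + 69·561799 = 77528331.
Step 3: Verify x_3² - 59·y_3² = 354627884351088100 - 354627884351088099 = 1 (should be 1). ✓

(x_1, y_1) = (530, 69); (x_3, y_3) = (595506410, 77528331).


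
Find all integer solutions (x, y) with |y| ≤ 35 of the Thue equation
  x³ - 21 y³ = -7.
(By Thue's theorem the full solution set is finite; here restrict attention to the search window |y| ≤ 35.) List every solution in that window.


The equation is x³ - 21y³ = -7. For fixed y, x³ = 21·y³ − 7, so a solution requires the RHS to be a perfect cube.
Strategy: iterate y from -35 to 35, compute RHS = 21·y³ − 7, and check whether it is a (positive or negative) perfect cube.
Check small values of y:
  y = 0: RHS = -7 is not a perfect cube.
  y = 1: RHS = 14 is not a perfect cube.
  y = -1: RHS = -28 is not a perfect cube.
  y = 2: RHS = 161 is not a perfect cube.
  y = -2: RHS = -175 is not a perfect cube.
  y = 3: RHS = 560 is not a perfect cube.
  y = -3: RHS = -574 is not a perfect cube.
Continuing the search up to |y| = 35 finds no solutions either.
No (x, y) in the scanned range satisfies the equation.

No integer solutions with |y| ≤ 35.


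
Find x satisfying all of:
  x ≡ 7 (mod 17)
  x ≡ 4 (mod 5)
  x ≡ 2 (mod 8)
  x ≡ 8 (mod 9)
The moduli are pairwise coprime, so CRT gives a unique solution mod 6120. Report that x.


Product of moduli M = 17 · 5 · 8 · 9 = 6120.
Merge one congruence at a time:
  Start: x ≡ 7 (mod 17).
  Combine with x ≡ 4 (mod 5); new modulus lcm = 85.
    Write x = 7 + 17·t and substitute into x ≡ 4 (mod 5): 17·t ≡ 4 − 7 = -3 (mod 5).
    Reduce coefficients mod 5: 2·t ≡ 2 (mod 5).
    The inverse of 2 mod 5 is 3 (since 2·3 = 6 = 1·5 + 1), so t ≡ 3·2 = 6 ≡ 1 (mod 5).
    Then x = 7 + 17·1 = 24, valid modulo lcm(17, 5) = 85: x ≡ 24 (mod 85).
  Combine with x ≡ 2 (mod 8); new modulus lcm = 680.
    Write x = 24 + 85·t and substitute into x ≡ 2 (mod 8): 85·t ≡ 2 − 24 = -22 (mod 8).
    Reduce coefficients mod 8: 5·t ≡ 2 (mod 8).
    The inverse of 5 mod 8 is 5 (since 5·5 = 25 = 3·8 + 1), so t ≡ 5·2 = 10 ≡ 2 (mod 8).
    Then x = 24 + 85·2 = 194, valid modulo lcm(85, 8) = 680: x ≡ 194 (mod 680).
  Combine with x ≡ 8 (mod 9); new modulus lcm = 6120.
    Write x = 194 + 680·t and substitute into x ≡ 8 (mod 9): 680·t ≡ 8 − 194 = -186 (mod 9).
    Reduce coefficients mod 9: 5·t ≡ 3 (mod 9).
    The inverse of 5 mod 9 is 2 (since 5·2 = 10 = 1·9 + 1), so t ≡ 2·3 = 6 ≡ 6 (mod 9).
    Then x = 194 + 680·6 = 4274, valid modulo lcm(680, 9) = 6120: x ≡ 4274 (mod 6120).
Verify against each original: 4274 mod 17 = 7, 4274 mod 5 = 4, 4274 mod 8 = 2, 4274 mod 9 = 8.

x ≡ 4274 (mod 6120).


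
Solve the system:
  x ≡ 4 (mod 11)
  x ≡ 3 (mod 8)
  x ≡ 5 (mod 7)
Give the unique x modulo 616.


Moduli 11, 8, 7 are pairwise coprime; by CRT there is a unique solution modulo M = 11 · 8 · 7 = 616.
Solve pairwise, accumulating the modulus:
  Start with x ≡ 4 (mod 11).
  Combine with x ≡ 3 (mod 8): since gcd(11, 8) = 1, we get a unique residue mod 88.
    Write x = 4 + 11·t and substitute into x ≡ 3 (mod 8): 11·t ≡ 3 − 4 = -1 (mod 8).
    Reduce coefficients mod 8: 3·t ≡ 7 (mod 8).
    The inverse of 3 mod 8 is 3 (since 3·3 = 9 = 1·8 + 1), so t ≡ 3·7 = 21 ≡ 5 (mod 8).
    Then x = 4 + 11·5 = 59, valid modulo lcm(11, 8) = 88: x ≡ 59 (mod 88).
  Combine with x ≡ 5 (mod 7): since gcd(88, 7) = 1, we get a unique residue mod 616.
    Write x = 59 + 88·t and substitute into x ≡ 5 (mod 7): 88·t ≡ 5 − 59 = -54 (mod 7).
    Reduce coefficients mod 7: 4·t ≡ 2 (mod 7).
    The inverse of 4 mod 7 is 2 (since 4·2 = 8 = 1·7 + 1), so t ≡ 2·2 = 4 ≡ 4 (mod 7).
    Then x = 59 + 88·4 = 411, valid modulo lcm(88, 7) = 616: x ≡ 411 (mod 616).
Verify: 411 mod 11 = 4 ✓, 411 mod 8 = 3 ✓, 411 mod 7 = 5 ✓.

x ≡ 411 (mod 616).


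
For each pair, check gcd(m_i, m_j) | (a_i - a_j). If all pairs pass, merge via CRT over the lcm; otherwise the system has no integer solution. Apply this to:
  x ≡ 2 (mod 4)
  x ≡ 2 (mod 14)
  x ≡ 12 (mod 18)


Moduli 4, 14, 18 are not pairwise coprime, so CRT works modulo lcm(m_i) when all pairwise compatibility conditions hold.
Pairwise compatibility: gcd(m_i, m_j) must divide a_i - a_j for every pair.
Merge one congruence at a time:
  Start: x ≡ 2 (mod 4).
  Combine with x ≡ 2 (mod 14): gcd(4, 14) = 2; 2 - 2 = 0, which IS divisible by 2, so compatible.
    Write x = 2 + 4·t and substitute into x ≡ 2 (mod 14): 4·t ≡ 2 − 2 = 0 (mod 14).
    Divide the congruence (and modulus) by g = 2: 2·t ≡ 0 (mod 7).
    The inverse of 2 mod 7 is 4 (since 2·4 = 8 = 1·7 + 1), so t ≡ 4·0 = 0 ≡ 0 (mod 7).
    Then x = 2 + 4·0 = 2, valid modulo lcm(4, 14) = 28: x ≡ 2 (mod 28).
  Combine with x ≡ 12 (mod 18): gcd(28, 18) = 2; 12 - 2 = 10, which IS divisible by 2, so compatible.
    Write x = 2 + 28·t and substitute into x ≡ 12 (mod 18): 28·t ≡ 12 − 2 = 10 (mod 18).
    Divide the congruence (and modulus) by g = 2: 14·t ≡ 5 (mod 9).
    Reduce coefficients mod 9: 5·t ≡ 5 (mod 9).
    The inverse of 5 mod 9 is 2 (since 5·2 = 10 = 1·9 + 1), so t ≡ 2·5 = 10 ≡ 1 (mod 9).
    Then x = 2 + 28·1 = 30, valid modulo lcm(28, 18) = 252: x ≡ 30 (mod 252).
Verify: 30 mod 4 = 2, 30 mod 14 = 2, 30 mod 18 = 12.

x ≡ 30 (mod 252).


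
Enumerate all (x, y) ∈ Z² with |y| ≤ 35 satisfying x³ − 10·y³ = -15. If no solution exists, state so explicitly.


The equation is x³ - 10y³ = -15. For fixed y, x³ = 10·y³ − 15, so a solution requires the RHS to be a perfect cube.
Strategy: iterate y from -35 to 35, compute RHS = 10·y³ − 15, and check whether it is a (positive or negative) perfect cube.
Check small values of y:
  y = 0: RHS = -15 is not a perfect cube.
  y = 1: RHS = -5 is not a perfect cube.
  y = -1: RHS = -25 is not a perfect cube.
  y = 2: RHS = 65 is not a perfect cube.
  y = -2: RHS = -95 is not a perfect cube.
  y = 3: RHS = 255 is not a perfect cube.
  y = -3: RHS = -285 is not a perfect cube.
Continuing the search up to |y| = 35 finds no solutions either.
No (x, y) in the scanned range satisfies the equation.

No integer solutions with |y| ≤ 35.


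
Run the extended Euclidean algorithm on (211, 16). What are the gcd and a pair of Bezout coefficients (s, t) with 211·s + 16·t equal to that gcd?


Euclidean algorithm on (211, 16) — divide until remainder is 0:
  211 = 13 · 16 + 3
  16 = 5 · 3 + 1
  3 = 3 · 1 + 0
gcd(211, 16) = 1.
Track Bezout coefficients alongside the remainders: start with r₀ = 211 = a·1 + b·0 (s = 1, t = 0) and r₁ = 16 = a·0 + b·1 (s = 0, t = 1); each new remainder r_{k+1} = r_{k-1} − q_k·r_k inherits s_{k+1} = s_{k-1} − q_k·s_k, t_{k+1} = t_{k-1} − q_k·t_k, so r_k = a·s_k + b·t_k at every step:
  q = 13: r = 3, s = 1 − 13·0 = 1, t = 0 − 13·1 = -13  (check: 211·1 + 16·(-13) = 3)
  q = 5: r = 1, s = 0 − 5·1 = -5, t = 1 − 5·(-13) = 66  (check: 211·(-5) + 16·66 = 1)
The row with r = 1 (the gcd) gives the Bezout coefficients s = -5, t = 66.
Result: 211 · (-5) + 16 · (66) = 1.

gcd(211, 16) = 1; s = -5, t = 66 (check: 211·(-5) + 16·66 = 1).


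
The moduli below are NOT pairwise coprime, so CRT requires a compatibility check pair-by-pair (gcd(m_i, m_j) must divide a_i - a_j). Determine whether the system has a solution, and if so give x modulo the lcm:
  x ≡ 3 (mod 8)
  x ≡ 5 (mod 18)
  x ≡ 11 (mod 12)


Moduli 8, 18, 12 are not pairwise coprime, so CRT works modulo lcm(m_i) when all pairwise compatibility conditions hold.
Pairwise compatibility: gcd(m_i, m_j) must divide a_i - a_j for every pair.
Merge one congruence at a time:
  Start: x ≡ 3 (mod 8).
  Combine with x ≡ 5 (mod 18): gcd(8, 18) = 2; 5 - 3 = 2, which IS divisible by 2, so compatible.
    Write x = 3 + 8·t and substitute into x ≡ 5 (mod 18): 8·t ≡ 5 − 3 = 2 (mod 18).
    Divide the congruence (and modulus) by g = 2: 4·t ≡ 1 (mod 9).
    The inverse of 4 mod 9 is 7 (since 4·7 = 28 = 3·9 + 1), so t ≡ 7·1 = 7 ≡ 7 (mod 9).
    Then x = 3 + 8·7 = 59, valid modulo lcm(8, 18) = 72: x ≡ 59 (mod 72).
  Combine with x ≡ 11 (mod 12): gcd(72, 12) = 12; 11 - 59 = -48, which IS divisible by 12, so compatible.
    Write x = 59 + 72·t and substitute into x ≡ 11 (mod 12): 72·t ≡ 11 − 59 = -48 (mod 12).
    Divide the congruence (and modulus) by g = 12: 6·t ≡ -4 (mod 1).
    Modulo 1 every t works; take t = 0.
    Then x = 59 + 72·0 = 59, valid modulo lcm(72, 12) = 72: x ≡ 59 (mod 72).
Verify: 59 mod 8 = 3, 59 mod 18 = 5, 59 mod 12 = 11.

x ≡ 59 (mod 72).


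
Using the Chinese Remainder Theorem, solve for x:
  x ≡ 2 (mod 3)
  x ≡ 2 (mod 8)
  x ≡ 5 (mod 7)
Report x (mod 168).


Moduli 3, 8, 7 are pairwise coprime; by CRT there is a unique solution modulo M = 3 · 8 · 7 = 168.
Solve pairwise, accumulating the modulus:
  Start with x ≡ 2 (mod 3).
  Combine with x ≡ 2 (mod 8): since gcd(3, 8) = 1, we get a unique residue mod 24.
    Write x = 2 + 3·t and substitute into x ≡ 2 (mod 8): 3·t ≡ 2 − 2 = 0 (mod 8).
    The inverse of 3 mod 8 is 3 (since 3·3 = 9 = 1·8 + 1), so t ≡ 3·0 = 0 ≡ 0 (mod 8).
    Then x = 2 + 3·0 = 2, valid modulo lcm(3, 8) = 24: x ≡ 2 (mod 24).
  Combine with x ≡ 5 (mod 7): since gcd(24, 7) = 1, we get a unique residue mod 168.
    Write x = 2 + 24·t and substitute into x ≡ 5 (mod 7): 24·t ≡ 5 − 2 = 3 (mod 7).
    Reduce coefficients mod 7: 3·t ≡ 3 (mod 7).
    The inverse of 3 mod 7 is 5 (since 3·5 = 15 = 2·7 + 1), so t ≡ 5·3 = 15 ≡ 1 (mod 7).
    Then x = 2 + 24·1 = 26, valid modulo lcm(24, 7) = 168: x ≡ 26 (mod 168).
Verify: 26 mod 3 = 2 ✓, 26 mod 8 = 2 ✓, 26 mod 7 = 5 ✓.

x ≡ 26 (mod 168).


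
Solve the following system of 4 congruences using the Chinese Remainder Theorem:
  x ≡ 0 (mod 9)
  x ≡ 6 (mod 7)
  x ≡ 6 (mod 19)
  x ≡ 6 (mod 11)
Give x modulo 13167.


Product of moduli M = 9 · 7 · 19 · 11 = 13167.
Merge one congruence at a time:
  Start: x ≡ 0 (mod 9).
  Combine with x ≡ 6 (mod 7); new modulus lcm = 63.
    Write x = 0 + 9·t and substitute into x ≡ 6 (mod 7): 9·t ≡ 6 − 0 = 6 (mod 7).
    Reduce coefficients mod 7: 2·t ≡ 6 (mod 7).
    The inverse of 2 mod 7 is 4 (since 2·4 = 8 = 1·7 + 1), so t ≡ 4·6 = 24 ≡ 3 (mod 7).
    Then x = 0 + 9·3 = 27, valid modulo lcm(9, 7) = 63: x ≡ 27 (mod 63).
  Combine with x ≡ 6 (mod 19); new modulus lcm = 1197.
    Write x = 27 + 63·t and substitute into x ≡ 6 (mod 19): 63·t ≡ 6 − 27 = -21 (mod 19).
    Reduce coefficients mod 19: 6·t ≡ 17 (mod 19).
    The inverse of 6 mod 19 is 16 (since 6·16 = 96 = 5·19 + 1), so t ≡ 16·17 = 272 ≡ 6 (mod 19).
    Then x = 27 + 63·6 = 405, valid modulo lcm(63, 19) = 1197: x ≡ 405 (mod 1197).
  Combine with x ≡ 6 (mod 11); new modulus lcm = 13167.
    Write x = 405 + 1197·t and substitute into x ≡ 6 (mod 11): 1197·t ≡ 6 − 405 = -399 (mod 11).
    Reduce coefficients mod 11: 9·t ≡ 8 (mod 11).
    The inverse of 9 mod 11 is 5 (since 9·5 = 45 = 4·11 + 1), so t ≡ 5·8 = 40 ≡ 7 (mod 11).
    Then x = 405 + 1197·7 = 8784, valid modulo lcm(1197, 11) = 13167: x ≡ 8784 (mod 13167).
Verify against each original: 8784 mod 9 = 0, 8784 mod 7 = 6, 8784 mod 19 = 6, 8784 mod 11 = 6.

x ≡ 8784 (mod 13167).
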